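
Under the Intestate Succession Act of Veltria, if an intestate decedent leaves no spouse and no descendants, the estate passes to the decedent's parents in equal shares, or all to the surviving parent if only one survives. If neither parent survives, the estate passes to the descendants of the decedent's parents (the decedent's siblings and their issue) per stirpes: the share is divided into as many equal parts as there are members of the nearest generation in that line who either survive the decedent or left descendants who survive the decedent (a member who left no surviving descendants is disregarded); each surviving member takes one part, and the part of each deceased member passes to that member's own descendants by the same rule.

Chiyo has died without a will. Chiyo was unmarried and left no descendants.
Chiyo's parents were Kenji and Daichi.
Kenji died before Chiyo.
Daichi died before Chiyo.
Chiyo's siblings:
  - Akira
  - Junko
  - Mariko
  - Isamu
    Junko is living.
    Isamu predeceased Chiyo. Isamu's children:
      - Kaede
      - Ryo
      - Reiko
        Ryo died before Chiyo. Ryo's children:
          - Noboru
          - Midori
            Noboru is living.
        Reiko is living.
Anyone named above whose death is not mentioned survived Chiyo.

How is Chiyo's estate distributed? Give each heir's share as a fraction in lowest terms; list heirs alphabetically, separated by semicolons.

Akira 1/4; Junko 1/4; Kaede 1/12; Mariko 1/4; Midori 1/24; Noboru 1/24; Reiko 1/12

Neither parent survives and there are no descendants, so the estate passes to Chiyo's siblings and their issue per stirpes.
The estate is divided into 4 equal shares of 1/4 among Akira, Junko, Mariko, Isamu.
Akira is living and takes 1/4.
Junko is living and takes 1/4.
Mariko is living and takes 1/4.
Isamu predeceased; the 1/4 allotted to Isamu's branch passes to Isamu's issue by representation.
The 1/4 is divided into 3 equal shares of 1/12 among Kaede, Ryo, Reiko.
Kaede is living and takes 1/12.
Ryo predeceased; the 1/12 allotted to Ryo's branch passes to Ryo's issue by representation.
The 1/12 is divided into 2 equal shares of 1/24 among Noboru, Midori.
Noboru is living and takes 1/24.
Midori is living and takes 1/24.
Reiko is living and takes 1/12.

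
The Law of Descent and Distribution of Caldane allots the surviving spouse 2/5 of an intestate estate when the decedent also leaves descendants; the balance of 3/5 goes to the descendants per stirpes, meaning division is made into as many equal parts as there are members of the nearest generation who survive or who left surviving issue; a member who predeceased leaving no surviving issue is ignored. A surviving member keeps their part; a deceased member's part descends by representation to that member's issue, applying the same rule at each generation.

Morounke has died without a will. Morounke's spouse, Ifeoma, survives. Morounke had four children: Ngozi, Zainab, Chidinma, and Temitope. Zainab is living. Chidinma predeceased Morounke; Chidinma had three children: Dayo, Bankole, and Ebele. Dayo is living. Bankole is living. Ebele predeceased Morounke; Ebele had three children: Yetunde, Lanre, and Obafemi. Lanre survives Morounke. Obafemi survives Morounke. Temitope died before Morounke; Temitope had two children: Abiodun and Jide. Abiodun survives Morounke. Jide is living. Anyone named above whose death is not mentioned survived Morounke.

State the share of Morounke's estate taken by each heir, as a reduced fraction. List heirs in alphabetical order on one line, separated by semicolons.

Abiodun 3/40; Bankole 1/20; Dayo 1/20; Ifeoma 2/5; Jide 3/40; Lanre 1/60; Ngozi 3/20; Obafemi 1/60; Yetunde 1/60; Zainab 3/20

Ifeoma, as surviving spouse, takes 2/5.
The remaining 3/5 passes to Morounke's descendants per stirpes.
The 3/5 is divided into 4 equal shares of 3/20 among Ngozi, Zainab, Chidinma, Temitope.
Ngozi is living and takes 3/20.
Zainab is living and takes 3/20.
Chidinma predeceased; the 3/20 allotted to Chidinma's branch passes to Chidinma's issue by representation.
The 3/20 is divided into 3 equal shares of 1/20 among Dayo, Bankole, Ebele.
Dayo is living and takes 1/20.
Bankole is living and takes 1/20.
Ebele predeceased; the 1/20 allotted to Ebele's branch passes to Ebele's issue by representation.
The 1/20 is divided into 3 equal shares of 1/60 among Yetunde, Lanre, Obafemi.
Yetunde is living and takes 1/60.
Lanre is living and takes 1/60.
Obafemi is living and takes 1/60.
Temitope predeceased; the 3/20 allotted to Temitope's branch passes to Temitope's issue by representation.
The 3/20 is divided into 2 equal shares of 3/40 among Abiodun, Jide.
Abiodun is living and takes 3/40.
Jide is living and takes 3/40.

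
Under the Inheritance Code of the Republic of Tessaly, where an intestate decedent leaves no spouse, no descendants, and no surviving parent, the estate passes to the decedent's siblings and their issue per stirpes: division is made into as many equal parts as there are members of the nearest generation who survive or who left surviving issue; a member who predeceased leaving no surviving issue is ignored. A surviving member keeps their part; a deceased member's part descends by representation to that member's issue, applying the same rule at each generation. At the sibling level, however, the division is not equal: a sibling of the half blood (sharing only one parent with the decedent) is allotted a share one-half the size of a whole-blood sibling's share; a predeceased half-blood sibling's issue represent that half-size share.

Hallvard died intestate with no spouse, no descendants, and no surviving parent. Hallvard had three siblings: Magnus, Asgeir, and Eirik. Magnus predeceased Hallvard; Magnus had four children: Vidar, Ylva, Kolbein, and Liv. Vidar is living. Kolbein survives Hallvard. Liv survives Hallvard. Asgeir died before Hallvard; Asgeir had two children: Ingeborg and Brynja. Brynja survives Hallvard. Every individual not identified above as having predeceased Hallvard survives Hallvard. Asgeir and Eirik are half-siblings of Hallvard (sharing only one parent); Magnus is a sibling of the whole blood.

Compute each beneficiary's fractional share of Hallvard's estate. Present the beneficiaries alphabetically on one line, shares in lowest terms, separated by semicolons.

Brynja 1/8; Eirik 1/4; Ingeborg 1/8; Kolbein 1/8; Liv 1/8; Vidar 1/8; Ylva 1/8

No spouse, descendants, or parent survives, so the estate passes to Hallvard's siblings per stirpes.
Half-blood siblings count for one-half the weight of whole-blood siblings at the initial division.
Dividing 1 in proportion to weights (total weight 2): Magnus (weight 1) → 1/2; Asgeir (weight 1/2) → 1/4; Eirik (weight 1/2) → 1/4.
Magnus predeceased; the 1/2 allotted to Magnus's branch passes to Magnus's issue by representation.
The 1/2 is divided into 4 equal shares of 1/8 among Vidar, Ylva, Kolbein, Liv.
Vidar is living and takes 1/8.
Ylva is living and takes 1/8.
Kolbein is living and takes 1/8.
Liv is living and takes 1/8.
Asgeir predeceased; the 1/4 allotted to Asgeir's branch passes to Asgeir's issue by representation.
The 1/4 is divided into 2 equal shares of 1/8 among Ingeborg, Brynja.
Ingeborg is living and takes 1/8.
Brynja is living and takes 1/8.
Eirik is living and takes 1/4.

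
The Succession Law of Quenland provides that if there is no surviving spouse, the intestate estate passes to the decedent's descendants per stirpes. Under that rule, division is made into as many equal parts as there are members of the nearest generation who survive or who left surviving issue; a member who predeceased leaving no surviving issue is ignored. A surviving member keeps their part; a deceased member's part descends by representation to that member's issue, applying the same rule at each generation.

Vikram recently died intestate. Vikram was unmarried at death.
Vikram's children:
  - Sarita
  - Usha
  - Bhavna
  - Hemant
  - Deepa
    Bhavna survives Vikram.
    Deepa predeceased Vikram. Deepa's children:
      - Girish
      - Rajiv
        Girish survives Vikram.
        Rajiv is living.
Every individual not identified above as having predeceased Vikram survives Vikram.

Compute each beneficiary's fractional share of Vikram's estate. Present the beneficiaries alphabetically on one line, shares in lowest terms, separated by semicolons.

Bhavna 1/5; Girish 1/10; Hemant 1/5; Rajiv 1/10; Sarita 1/5; Usha 1/5

There is no surviving spouse, so the entire estate passes to Vikram's descendants per stirpes.
The estate is divided into 5 equal shares of 1/5 among Sarita, Usha, Bhavna, Hemant, Deepa.
Sarita is living and takes 1/5.
Usha is living and takes 1/5.
Bhavna is living and takes 1/5.
Hemant is living and takes 1/5.
Deepa predeceased; the 1/5 allotted to Deepa's branch passes to Deepa's issue by representation.
The 1/5 is divided into 2 equal shares of 1/10 among Girish, Rajiv.
Girish is living and takes 1/10.
Rajiv is living and takes 1/10.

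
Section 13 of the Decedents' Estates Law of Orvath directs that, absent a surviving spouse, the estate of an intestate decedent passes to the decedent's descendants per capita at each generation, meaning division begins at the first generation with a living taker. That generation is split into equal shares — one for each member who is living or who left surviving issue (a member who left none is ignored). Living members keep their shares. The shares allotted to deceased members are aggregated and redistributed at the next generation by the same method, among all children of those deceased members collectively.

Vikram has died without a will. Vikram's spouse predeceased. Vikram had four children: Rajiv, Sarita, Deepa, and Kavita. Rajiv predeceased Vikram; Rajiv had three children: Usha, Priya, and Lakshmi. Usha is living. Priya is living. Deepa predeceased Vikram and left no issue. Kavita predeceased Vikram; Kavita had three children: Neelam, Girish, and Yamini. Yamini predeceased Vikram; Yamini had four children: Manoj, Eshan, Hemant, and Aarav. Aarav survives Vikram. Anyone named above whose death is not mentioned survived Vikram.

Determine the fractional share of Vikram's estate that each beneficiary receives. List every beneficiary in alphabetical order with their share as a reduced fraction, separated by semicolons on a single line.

Aarav 1/36; Eshan 1/36; Girish 1/9; Hemant 1/36; Lakshmi 1/9; Manoj 1/36; Neelam 1/9; Priya 1/9; Sarita 1/3; Usha 1/9

There is no surviving spouse, so the entire estate passes to Vikram's descendants per capita at each generation.
At generation 1 (Rajiv, Sarita, Kavita) there are 3 shares of (1)/3 = 1/3 each.
Living: Sarita — each takes 1/3.
Deceased: Rajiv and Kavita. Their combined 2/3 is pooled and carried to generation 2.
At generation 2 (Usha, Priya, Lakshmi, Neelam, Girish, Yamini) there are 6 shares of (2/3)/6 = 1/9 each.
Living: Usha, Priya, Lakshmi, Neelam, and Girish — each takes 1/9.
Deceased: Yamini. That 1/9 share is carried to generation 3.
At generation 3 (Manoj, Eshan, Hemant, Aarav) there are 4 shares of (1/9)/4 = 1/36 each.
Living: Manoj, Eshan, Hemant, and Aarav — each takes 1/36.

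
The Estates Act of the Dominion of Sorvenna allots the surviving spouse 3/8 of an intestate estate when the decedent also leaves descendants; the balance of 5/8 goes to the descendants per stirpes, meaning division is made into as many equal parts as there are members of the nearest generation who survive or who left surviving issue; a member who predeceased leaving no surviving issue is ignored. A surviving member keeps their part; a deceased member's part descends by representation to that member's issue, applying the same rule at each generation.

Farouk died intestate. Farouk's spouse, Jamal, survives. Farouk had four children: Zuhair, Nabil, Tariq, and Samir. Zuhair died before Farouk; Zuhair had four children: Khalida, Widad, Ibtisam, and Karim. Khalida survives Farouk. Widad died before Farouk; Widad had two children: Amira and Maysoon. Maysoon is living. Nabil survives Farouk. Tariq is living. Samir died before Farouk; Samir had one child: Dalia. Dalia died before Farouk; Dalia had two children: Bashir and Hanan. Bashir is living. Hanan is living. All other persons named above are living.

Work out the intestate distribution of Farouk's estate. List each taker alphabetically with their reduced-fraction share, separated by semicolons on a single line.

Amira 5/256; Bashir 5/64; Hanan 5/64; Ibtisam 5/128; Jamal 3/8; Karim 5/128; Khalida 5/128; Maysoon 5/256; Nabil 5/32; Tariq 5/32

Jamal, as surviving spouse, takes 3/8.
The remaining 5/8 passes to Farouk's descendants per stirpes.
The 5/8 is divided into 4 equal shares of 5/32 among Zuhair, Nabil, Tariq, Samir.
Zuhair predeceased; the 5/32 allotted to Zuhair's branch passes to Zuhair's issue by representation.
The 5/32 is divided into 4 equal shares of 5/128 among Khalida, Widad, Ibtisam, Karim.
Khalida is living and takes 5/128.
Widad predeceased; the 5/128 allotted to Widad's branch passes to Widad's issue by representation.
The 5/128 is divided into 2 equal shares of 5/256 among Amira, Maysoon.
Amira is living and takes 5/256.
Maysoon is living and takes 5/256.
Ibtisam is living and takes 5/128.
Karim is living and takes 5/128.
Nabil is living and takes 5/32.
Tariq is living and takes 5/32.
Samir predeceased; the 5/32 allotted to Samir's branch passes to Samir's issue by representation.
Dalia's line is the sole branch at this level, so the full 5/32 passes to Dalia's issue by representation.
The 5/32 is divided into 2 equal shares of 5/64 among Bashir, Hanan.
Bashir is living and takes 5/64.
Hanan is living and takes 5/64.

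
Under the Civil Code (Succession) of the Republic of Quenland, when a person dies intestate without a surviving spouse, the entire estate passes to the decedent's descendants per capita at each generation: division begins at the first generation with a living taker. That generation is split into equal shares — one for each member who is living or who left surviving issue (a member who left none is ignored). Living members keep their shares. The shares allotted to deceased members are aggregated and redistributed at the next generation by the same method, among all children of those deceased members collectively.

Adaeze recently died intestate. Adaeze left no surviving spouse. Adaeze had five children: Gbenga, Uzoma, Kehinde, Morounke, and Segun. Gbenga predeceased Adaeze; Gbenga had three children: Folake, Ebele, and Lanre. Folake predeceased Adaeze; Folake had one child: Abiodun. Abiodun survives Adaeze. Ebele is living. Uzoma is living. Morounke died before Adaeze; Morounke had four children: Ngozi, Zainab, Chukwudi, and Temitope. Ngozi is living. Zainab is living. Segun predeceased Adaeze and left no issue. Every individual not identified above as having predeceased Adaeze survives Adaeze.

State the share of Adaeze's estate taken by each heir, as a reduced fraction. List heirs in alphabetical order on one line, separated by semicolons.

Abiodun 1/14; Chukwudi 1/14; Ebele 1/14; Kehinde 1/4; Lanre 1/14; Ngozi 1/14; Temitope 1/14; Uzoma 1/4; Zainab 1/14

There is no surviving spouse, so the entire estate passes to Adaeze's descendants per capita at each generation.
At generation 1 (Gbenga, Uzoma, Kehinde, Morounke) there are 4 shares of (1)/4 = 1/4 each.
Living: Uzoma and Kehinde — each takes 1/4.
Deceased: Gbenga and Morounke. Their combined 1/2 is pooled and carried to generation 2.
At generation 2 (Folake, Ebele, Lanre, Ngozi, Zainab, Chukwudi, Temitope) there are 7 shares of (1/2)/7 = 1/14 each.
Living: Ebele, Lanre, Ngozi, Zainab, Chukwudi, and Temitope — each takes 1/14.
Deceased: Folake. That 1/14 share is carried to generation 3.
At generation 3 (Abiodun) there are 1 shares of (1/14)/1 = 1/14 each.
Living: Abiodun — each takes 1/14.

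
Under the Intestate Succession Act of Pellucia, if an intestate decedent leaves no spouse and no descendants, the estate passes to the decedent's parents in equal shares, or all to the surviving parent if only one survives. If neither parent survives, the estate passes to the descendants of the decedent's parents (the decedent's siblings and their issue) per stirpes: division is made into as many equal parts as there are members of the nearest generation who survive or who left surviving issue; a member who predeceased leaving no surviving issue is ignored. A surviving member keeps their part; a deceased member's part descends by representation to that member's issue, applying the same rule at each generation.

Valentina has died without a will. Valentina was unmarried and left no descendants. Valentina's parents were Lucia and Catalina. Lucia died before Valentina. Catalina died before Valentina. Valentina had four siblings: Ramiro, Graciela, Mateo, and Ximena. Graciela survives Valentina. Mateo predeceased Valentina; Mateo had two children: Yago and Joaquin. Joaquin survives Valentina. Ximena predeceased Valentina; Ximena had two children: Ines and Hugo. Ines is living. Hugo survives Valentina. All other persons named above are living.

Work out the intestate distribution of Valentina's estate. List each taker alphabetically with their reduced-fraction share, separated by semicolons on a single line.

Graciela 1/4; Hugo 1/8; Ines 1/8; Joaquin 1/8; Ramiro 1/4; Yago 1/8

Neither parent survives and there are no descendants, so the estate passes to Valentina's siblings and their issue per stirpes.
The estate is divided into 4 equal shares of 1/4 among Ramiro, Graciela, Mateo, Ximena.
Ramiro is living and takes 1/4.
Graciela is living and takes 1/4.
Mateo predeceased; the 1/4 allotted to Mateo's branch passes to Mateo's issue by representation.
The 1/4 is divided into 2 equal shares of 1/8 among Yago, Joaquin.
Yago is living and takes 1/8.
Joaquin is living and takes 1/8.
Ximena predeceased; the 1/4 allotted to Ximena's branch passes to Ximena's issue by representation.
The 1/4 is divided into 2 equal shares of 1/8 among Ines, Hugo.
Ines is living and takes 1/8.
Hugo is living and takes 1/8.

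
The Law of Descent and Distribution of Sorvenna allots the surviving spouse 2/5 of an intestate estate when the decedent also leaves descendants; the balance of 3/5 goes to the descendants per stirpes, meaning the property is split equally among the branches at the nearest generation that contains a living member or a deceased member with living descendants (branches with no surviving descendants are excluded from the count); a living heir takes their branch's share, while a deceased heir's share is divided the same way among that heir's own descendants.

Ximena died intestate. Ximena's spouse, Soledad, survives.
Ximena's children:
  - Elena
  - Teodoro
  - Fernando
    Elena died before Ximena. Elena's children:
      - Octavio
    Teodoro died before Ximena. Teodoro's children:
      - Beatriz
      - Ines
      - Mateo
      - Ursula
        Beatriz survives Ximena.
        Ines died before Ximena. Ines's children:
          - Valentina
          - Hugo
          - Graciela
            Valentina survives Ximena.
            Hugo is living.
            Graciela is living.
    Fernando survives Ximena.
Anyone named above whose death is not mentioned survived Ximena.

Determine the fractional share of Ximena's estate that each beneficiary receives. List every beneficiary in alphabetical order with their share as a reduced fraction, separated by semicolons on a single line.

Soledad, as surviving spouse, takes 2/5.
The remaining 3/5 passes to Ximena's descendants per stirpes.
The 3/5 is divided into 3 equal shares of 1/5 among Elena, Teodoro, Fernando.
Elena predeceased; the 1/5 allotted to Elena's branch passes to Elena's issue by representation.
Octavio is the sole taker at this level and receives the full 1/5.
Teodoro predeceased; the 1/5 allotted to Teodoro's branch passes to Teodoro's issue by representation.
The 1/5 is divided into 4 equal shares of 1/20 among Beatriz, Ines, Mateo, Ursula.
Beatriz is living and takes 1/20.
Ines predeceased; the 1/20 allotted to Ines's branch passes to Ines's issue by representation.
The 1/20 is divided into 3 equal shares of 1/60 among Valentina, Hugo, Graciela.
Valentina is living and takes 1/60.
Hugo is living and takes 1/60.
Graciela is living and takes 1/60.
Mateo is living and takes 1/20.
Ursula is living and takes 1/20.
Fernando is living and takes 1/5.

Beatriz 1/20; Fernando 1/5; Graciela 1/60; Hugo 1/60; Mateo 1/20; Octavio 1/5; Soledad 2/5; Ursula 1/20; Valentina 1/60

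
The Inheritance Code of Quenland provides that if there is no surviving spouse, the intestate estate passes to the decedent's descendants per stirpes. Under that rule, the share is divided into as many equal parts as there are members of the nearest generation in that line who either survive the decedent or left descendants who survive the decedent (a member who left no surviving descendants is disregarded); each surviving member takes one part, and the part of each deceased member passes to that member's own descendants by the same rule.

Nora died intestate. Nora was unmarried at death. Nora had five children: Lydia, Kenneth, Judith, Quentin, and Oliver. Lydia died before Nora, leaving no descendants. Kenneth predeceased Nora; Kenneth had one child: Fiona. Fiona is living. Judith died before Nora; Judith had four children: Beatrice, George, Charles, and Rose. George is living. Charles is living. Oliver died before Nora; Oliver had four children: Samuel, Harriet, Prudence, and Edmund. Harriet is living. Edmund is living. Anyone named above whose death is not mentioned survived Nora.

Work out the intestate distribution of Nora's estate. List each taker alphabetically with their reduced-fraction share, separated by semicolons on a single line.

Beatrice 1/16; Charles 1/16; Edmund 1/16; Fiona 1/4; George 1/16; Harriet 1/16; Prudence 1/16; Quentin 1/4; Rose 1/16; Samuel 1/16

There is no surviving spouse, so the entire estate passes to Nora's descendants per stirpes.
Lydia left no surviving issue, so that branch lapses and is disregarded.
The estate is divided into 4 equal shares of 1/4 among Kenneth, Judith, Quentin, Oliver.
Kenneth predeceased; the 1/4 allotted to Kenneth's branch passes to Kenneth's issue by representation.
Fiona is the sole taker at this level and receives the full 1/4.
Judith predeceased; the 1/4 allotted to Judith's branch passes to Judith's issue by representation.
The 1/4 is divided into 4 equal shares of 1/16 among Beatrice, George, Charles, Rose.
Beatrice is living and takes 1/16.
George is living and takes 1/16.
Charles is living and takes 1/16.
Rose is living and takes 1/16.
Quentin is living and takes 1/4.
Oliver predeceased; the 1/4 allotted to Oliver's branch passes to Oliver's issue by representation.
The 1/4 is divided into 4 equal shares of 1/16 among Samuel, Harriet, Prudence, Edmund.
Samuel is living and takes 1/16.
Harriet is living and takes 1/16.
Prudence is living and takes 1/16.
Edmund is living and takes 1/16.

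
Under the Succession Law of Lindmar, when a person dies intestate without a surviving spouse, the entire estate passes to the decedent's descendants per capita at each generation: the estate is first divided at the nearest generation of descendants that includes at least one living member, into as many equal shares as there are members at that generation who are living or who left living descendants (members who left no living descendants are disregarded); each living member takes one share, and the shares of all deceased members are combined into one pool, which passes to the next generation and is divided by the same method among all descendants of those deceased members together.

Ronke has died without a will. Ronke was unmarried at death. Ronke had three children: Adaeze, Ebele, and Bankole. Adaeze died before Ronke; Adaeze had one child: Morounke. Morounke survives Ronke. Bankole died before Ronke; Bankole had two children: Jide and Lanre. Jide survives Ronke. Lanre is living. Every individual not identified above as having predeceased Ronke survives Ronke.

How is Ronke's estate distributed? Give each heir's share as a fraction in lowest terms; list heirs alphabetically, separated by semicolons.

Ebele 1/3; Jide 2/9; Lanre 2/9; Morounke 2/9

There is no surviving spouse, so the entire estate passes to Ronke's descendants per capita at each generation.
At generation 1 (Adaeze, Ebele, Bankole) there are 3 shares of (1)/3 = 1/3 each.
Living: Ebele — each takes 1/3.
Deceased: Adaeze and Bankole. Their combined 2/3 is pooled and carried to generation 2.
At generation 2 (Morounke, Jide, Lanre) there are 3 shares of (2/3)/3 = 2/9 each.
Living: Morounke, Jide, and Lanre — each takes 2/9.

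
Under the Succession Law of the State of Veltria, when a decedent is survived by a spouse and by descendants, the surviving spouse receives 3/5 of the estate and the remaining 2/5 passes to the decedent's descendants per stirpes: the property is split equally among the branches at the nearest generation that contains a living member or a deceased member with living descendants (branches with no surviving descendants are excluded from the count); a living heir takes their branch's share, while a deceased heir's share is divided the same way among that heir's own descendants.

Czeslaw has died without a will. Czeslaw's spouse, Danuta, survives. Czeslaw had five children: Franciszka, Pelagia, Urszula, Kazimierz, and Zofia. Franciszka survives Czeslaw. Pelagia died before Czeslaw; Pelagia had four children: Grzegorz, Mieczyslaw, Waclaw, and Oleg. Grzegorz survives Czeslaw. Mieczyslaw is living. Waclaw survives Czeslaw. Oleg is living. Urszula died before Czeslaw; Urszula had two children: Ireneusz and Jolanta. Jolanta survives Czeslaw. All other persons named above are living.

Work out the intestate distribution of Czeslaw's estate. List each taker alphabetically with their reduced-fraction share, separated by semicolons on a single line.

Danuta 3/5; Franciszka 2/25; Grzegorz 1/50; Ireneusz 1/25; Jolanta 1/25; Kazimierz 2/25; Mieczyslaw 1/50; Oleg 1/50; Waclaw 1/50; Zofia 2/25

Danuta, as surviving spouse, takes 3/5.
The remaining 2/5 passes to Czeslaw's descendants per stirpes.
The 2/5 is divided into 5 equal shares of 2/25 among Franciszka, Pelagia, Urszula, Kazimierz, Zofia.
Franciszka is living and takes 2/25.
Pelagia predeceased; the 2/25 allotted to Pelagia's branch passes to Pelagia's issue by representation.
The 2/25 is divided into 4 equal shares of 1/50 among Grzegorz, Mieczyslaw, Waclaw, Oleg.
Grzegorz is living and takes 1/50.
Mieczyslaw is living and takes 1/50.
Waclaw is living and takes 1/50.
Oleg is living and takes 1/50.
Urszula predeceased; the 2/25 allotted to Urszula's branch passes to Urszula's issue by representation.
The 2/25 is divided into 2 equal shares of 1/25 among Ireneusz, Jolanta.
Ireneusz is living and takes 1/25.
Jolanta is living and takes 1/25.
Kazimierz is living and takes 2/25.
Zofia is living and takes 2/25.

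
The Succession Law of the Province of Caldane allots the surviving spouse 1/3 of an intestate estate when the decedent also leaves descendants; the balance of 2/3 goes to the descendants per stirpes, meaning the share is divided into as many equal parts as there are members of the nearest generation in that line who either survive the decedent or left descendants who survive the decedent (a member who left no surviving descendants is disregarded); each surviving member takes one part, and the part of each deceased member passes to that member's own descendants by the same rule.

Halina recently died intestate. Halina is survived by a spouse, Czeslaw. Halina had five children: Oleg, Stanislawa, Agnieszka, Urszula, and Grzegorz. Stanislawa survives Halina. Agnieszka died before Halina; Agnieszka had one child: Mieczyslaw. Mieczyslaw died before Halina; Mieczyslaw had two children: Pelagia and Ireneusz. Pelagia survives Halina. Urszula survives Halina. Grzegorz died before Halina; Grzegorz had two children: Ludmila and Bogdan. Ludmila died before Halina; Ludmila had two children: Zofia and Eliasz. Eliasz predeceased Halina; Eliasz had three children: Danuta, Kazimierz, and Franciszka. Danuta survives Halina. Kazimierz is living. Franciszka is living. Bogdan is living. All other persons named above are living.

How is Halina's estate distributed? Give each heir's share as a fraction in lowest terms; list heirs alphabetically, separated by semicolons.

Czeslaw, as surviving spouse, takes 1/3.
The remaining 2/3 passes to Halina's descendants per stirpes.
The 2/3 is divided into 5 equal shares of 2/15 among Oleg, Stanislawa, Agnieszka, Urszula, Grzegorz.
Oleg is living and takes 2/15.
Stanislawa is living and takes 2/15.
Agnieszka predeceased; the 2/15 allotted to Agnieszka's branch passes to Agnieszka's issue by representation.
Mieczyslaw's line is the sole branch at this level, so the full 2/15 passes to Mieczyslaw's issue by representation.
The 2/15 is divided into 2 equal shares of 1/15 among Pelagia, Ireneusz.
Pelagia is living and takes 1/15.
Ireneusz is living and takes 1/15.
Urszula is living and takes 2/15.
Grzegorz predeceased; the 2/15 allotted to Grzegorz's branch passes to Grzegorz's issue by representation.
The 2/15 is divided into 2 equal shares of 1/15 among Ludmila, Bogdan.
Ludmila predeceased; the 1/15 allotted to Ludmila's branch passes to Ludmila's issue by representation.
The 1/15 is divided into 2 equal shares of 1/30 among Zofia, Eliasz.
Zofia is living and takes 1/30.
Eliasz predeceased; the 1/30 allotted to Eliasz's branch passes to Eliasz's issue by representation.
The 1/30 is divided into 3 equal shares of 1/90 among Danuta, Kazimierz, Franciszka.
Danuta is living and takes 1/90.
Kazimierz is living and takes 1/90.
Franciszka is living and takes 1/90.
Bogdan is living and takes 1/15.

Bogdan 1/15; Czeslaw 1/3; Danuta 1/90; Franciszka 1/90; Ireneusz 1/15; Kazimierz 1/90; Oleg 2/15; Pelagia 1/15; Stanislawa 2/15; Urszula 2/15; Zofia 1/30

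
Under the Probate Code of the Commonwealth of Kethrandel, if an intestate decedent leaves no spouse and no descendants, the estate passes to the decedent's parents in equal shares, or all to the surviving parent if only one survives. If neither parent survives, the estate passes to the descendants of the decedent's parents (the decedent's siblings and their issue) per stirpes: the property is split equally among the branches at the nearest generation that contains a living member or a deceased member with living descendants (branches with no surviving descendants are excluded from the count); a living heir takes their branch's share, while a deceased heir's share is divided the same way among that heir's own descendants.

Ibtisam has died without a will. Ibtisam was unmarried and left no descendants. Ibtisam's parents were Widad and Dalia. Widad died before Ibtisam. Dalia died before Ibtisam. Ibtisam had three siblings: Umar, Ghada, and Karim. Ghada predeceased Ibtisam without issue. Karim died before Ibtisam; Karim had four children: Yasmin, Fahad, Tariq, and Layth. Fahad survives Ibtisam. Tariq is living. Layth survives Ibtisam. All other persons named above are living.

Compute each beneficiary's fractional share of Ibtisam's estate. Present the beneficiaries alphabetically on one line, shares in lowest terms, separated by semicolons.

Neither parent survives and there are no descendants, so the estate passes to Ibtisam's siblings and their issue per stirpes.
Ghada left no surviving issue, so that branch lapses and is disregarded.
The estate is divided into 2 equal shares of 1/2 among Umar, Karim.
Umar is living and takes 1/2.
Karim predeceased; the 1/2 allotted to Karim's branch passes to Karim's issue by representation.
The 1/2 is divided into 4 equal shares of 1/8 among Yasmin, Fahad, Tariq, Layth.
Yasmin is living and takes 1/8.
Fahad is living and takes 1/8.
Tariq is living and takes 1/8.
Layth is living and takes 1/8.

Fahad 1/8; Layth 1/8; Tariq 1/8; Umar 1/2; Yasmin 1/8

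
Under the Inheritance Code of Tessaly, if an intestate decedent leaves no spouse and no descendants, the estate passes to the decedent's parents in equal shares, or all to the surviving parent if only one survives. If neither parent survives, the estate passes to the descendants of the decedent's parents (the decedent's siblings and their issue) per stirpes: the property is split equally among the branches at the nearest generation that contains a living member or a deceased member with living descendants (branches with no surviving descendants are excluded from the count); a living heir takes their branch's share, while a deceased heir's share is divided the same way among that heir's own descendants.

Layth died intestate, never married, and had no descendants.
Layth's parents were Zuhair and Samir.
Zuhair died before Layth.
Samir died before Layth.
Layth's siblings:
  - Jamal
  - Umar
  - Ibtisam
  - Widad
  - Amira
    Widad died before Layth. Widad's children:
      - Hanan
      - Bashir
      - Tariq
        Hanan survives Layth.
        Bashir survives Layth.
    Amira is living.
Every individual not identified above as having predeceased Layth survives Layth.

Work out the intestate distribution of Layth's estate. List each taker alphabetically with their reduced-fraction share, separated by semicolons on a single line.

Amira 1/5; Bashir 1/15; Hanan 1/15; Ibtisam 1/5; Jamal 1/5; Tariq 1/15; Umar 1/5

Neither parent survives and there are no descendants, so the estate passes to Layth's siblings and their issue per stirpes.
The estate is divided into 5 equal shares of 1/5 among Jamal, Umar, Ibtisam, Widad, Amira.
Jamal is living and takes 1/5.
Umar is living and takes 1/5.
Ibtisam is living and takes 1/5.
Widad predeceased; the 1/5 allotted to Widad's branch passes to Widad's issue by representation.
The 1/5 is divided into 3 equal shares of 1/15 among Hanan, Bashir, Tariq.
Hanan is living and takes 1/15.
Bashir is living and takes 1/15.
Tariq is living and takes 1/15.
Amira is living and takes 1/5.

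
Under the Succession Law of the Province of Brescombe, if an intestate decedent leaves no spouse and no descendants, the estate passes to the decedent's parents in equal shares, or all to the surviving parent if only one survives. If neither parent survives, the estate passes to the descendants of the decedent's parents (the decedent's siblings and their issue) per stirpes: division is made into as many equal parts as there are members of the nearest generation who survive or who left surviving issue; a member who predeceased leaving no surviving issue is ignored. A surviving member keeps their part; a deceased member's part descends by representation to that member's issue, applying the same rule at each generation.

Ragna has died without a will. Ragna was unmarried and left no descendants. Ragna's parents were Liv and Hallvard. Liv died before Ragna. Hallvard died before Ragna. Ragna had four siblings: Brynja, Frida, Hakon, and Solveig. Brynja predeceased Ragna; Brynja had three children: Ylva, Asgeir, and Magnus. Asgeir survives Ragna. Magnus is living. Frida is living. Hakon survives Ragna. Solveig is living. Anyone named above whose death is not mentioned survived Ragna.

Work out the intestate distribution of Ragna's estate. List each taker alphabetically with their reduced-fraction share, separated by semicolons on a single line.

Asgeir 1/12; Frida 1/4; Hakon 1/4; Magnus 1/12; Solveig 1/4; Ylva 1/12

Neither parent survives and there are no descendants, so the estate passes to Ragna's siblings and their issue per stirpes.
The estate is divided into 4 equal shares of 1/4 among Brynja, Frida, Hakon, Solveig.
Brynja predeceased; the 1/4 allotted to Brynja's branch passes to Brynja's issue by representation.
The 1/4 is divided into 3 equal shares of 1/12 among Ylva, Asgeir, Magnus.
Ylva is living and takes 1/12.
Asgeir is living and takes 1/12.
Magnus is living and takes 1/12.
Frida is living and takes 1/4.
Hakon is living and takes 1/4.
Solveig is living and takes 1/4.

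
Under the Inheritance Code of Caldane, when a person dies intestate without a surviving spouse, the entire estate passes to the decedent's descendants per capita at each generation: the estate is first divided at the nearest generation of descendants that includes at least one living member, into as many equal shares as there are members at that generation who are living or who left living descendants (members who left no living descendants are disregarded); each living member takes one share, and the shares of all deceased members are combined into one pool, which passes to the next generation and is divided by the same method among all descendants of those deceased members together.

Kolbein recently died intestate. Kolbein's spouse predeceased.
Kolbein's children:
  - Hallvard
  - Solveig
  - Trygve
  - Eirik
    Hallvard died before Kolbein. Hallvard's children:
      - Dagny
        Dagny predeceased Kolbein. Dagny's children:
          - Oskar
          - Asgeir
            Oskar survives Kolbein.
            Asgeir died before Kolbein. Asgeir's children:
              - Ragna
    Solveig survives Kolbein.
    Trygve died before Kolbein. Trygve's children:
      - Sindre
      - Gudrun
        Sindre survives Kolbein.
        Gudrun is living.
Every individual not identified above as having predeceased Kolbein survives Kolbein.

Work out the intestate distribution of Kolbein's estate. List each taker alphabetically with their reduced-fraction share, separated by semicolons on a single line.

There is no surviving spouse, so the entire estate passes to Kolbein's descendants per capita at each generation.
At generation 1 (Hallvard, Solveig, Trygve, Eirik) there are 4 shares of (1)/4 = 1/4 each.
Living: Solveig and Eirik — each takes 1/4.
Deceased: Hallvard and Trygve. Their combined 1/2 is pooled and carried to generation 2.
At generation 2 (Dagny, Sindre, Gudrun) there are 3 shares of (1/2)/3 = 1/6 each.
Living: Sindre and Gudrun — each takes 1/6.
Deceased: Dagny. That 1/6 share is carried to generation 3.
At generation 3 (Oskar, Asgeir) there are 2 shares of (1/6)/2 = 1/12 each.
Living: Oskar — each takes 1/12.
Deceased: Asgeir. That 1/12 share is carried to generation 4.
At generation 4 (Ragna) there are 1 shares of (1/12)/1 = 1/12 each.
Living: Ragna — each takes 1/12.

Eirik 1/4; Gudrun 1/6; Oskar 1/12; Ragna 1/12; Sindre 1/6; Solveig 1/4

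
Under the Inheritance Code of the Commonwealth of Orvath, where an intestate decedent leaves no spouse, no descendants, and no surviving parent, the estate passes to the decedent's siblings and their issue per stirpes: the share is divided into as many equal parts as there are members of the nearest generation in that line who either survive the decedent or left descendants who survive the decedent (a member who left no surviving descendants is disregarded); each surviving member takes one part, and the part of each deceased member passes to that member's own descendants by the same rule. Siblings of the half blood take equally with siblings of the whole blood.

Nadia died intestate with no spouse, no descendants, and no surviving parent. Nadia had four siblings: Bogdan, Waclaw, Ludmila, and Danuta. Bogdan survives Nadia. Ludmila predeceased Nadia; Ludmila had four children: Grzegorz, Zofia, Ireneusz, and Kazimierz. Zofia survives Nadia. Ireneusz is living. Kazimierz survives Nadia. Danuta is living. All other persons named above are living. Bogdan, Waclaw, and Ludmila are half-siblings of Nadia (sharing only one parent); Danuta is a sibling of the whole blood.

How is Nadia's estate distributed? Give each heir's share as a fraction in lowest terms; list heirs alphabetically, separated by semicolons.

Bogdan 1/4; Danuta 1/4; Grzegorz 1/16; Ireneusz 1/16; Kazimierz 1/16; Waclaw 1/4; Zofia 1/16

No spouse, descendants, or parent survives, so the estate passes to Nadia's siblings per stirpes.
Half-blood and whole-blood siblings take equally under the stated rule.
The estate is divided into 4 equal shares of 1/4 among Bogdan, Waclaw, Ludmila, Danuta.
Bogdan is living and takes 1/4.
Waclaw is living and takes 1/4.
Ludmila predeceased; the 1/4 allotted to Ludmila's branch passes to Ludmila's issue by representation.
The 1/4 is divided into 4 equal shares of 1/16 among Grzegorz, Zofia, Ireneusz, Kazimierz.
Grzegorz is living and takes 1/16.
Zofia is living and takes 1/16.
Ireneusz is living and takes 1/16.
Kazimierz is living and takes 1/16.
Danuta is living and takes 1/4.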